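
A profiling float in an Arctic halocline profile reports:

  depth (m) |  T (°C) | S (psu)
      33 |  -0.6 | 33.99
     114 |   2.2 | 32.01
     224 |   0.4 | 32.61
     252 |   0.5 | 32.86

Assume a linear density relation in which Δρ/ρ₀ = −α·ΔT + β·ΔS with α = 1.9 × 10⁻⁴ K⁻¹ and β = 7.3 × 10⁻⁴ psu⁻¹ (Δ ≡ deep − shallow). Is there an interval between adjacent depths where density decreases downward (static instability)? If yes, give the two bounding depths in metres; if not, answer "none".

Evaluate Δρ/ρ₀ = −αΔT + βΔS across each adjacent pair:
  33–114 m: −αΔT+βΔS = −(1.9 × 10⁻⁴)(+2.8)+(7.3 × 10⁻⁴)(-1.98) = -2.0 × 10⁻³ → UNSTABLE
  114–224 m: −αΔT+βΔS = −(1.9 × 10⁻⁴)(-1.8)+(7.3 × 10⁻⁴)(+0.60) = 7.8 × 10⁻⁴ → stable
  224–252 m: −αΔT+βΔS = −(1.9 × 10⁻⁴)(+0.1)+(7.3 × 10⁻⁴)(+0.25) = 1.6 × 10⁻⁴ → stable
The 33–114 m interval has Δρ < 0: lighter water underlies denser water.

33–114 m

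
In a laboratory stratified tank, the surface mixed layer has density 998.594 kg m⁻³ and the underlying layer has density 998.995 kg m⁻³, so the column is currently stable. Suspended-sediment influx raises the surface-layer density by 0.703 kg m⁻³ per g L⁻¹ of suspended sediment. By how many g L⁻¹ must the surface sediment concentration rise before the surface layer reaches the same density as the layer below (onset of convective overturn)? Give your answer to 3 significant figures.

0.570 g L⁻¹

Density deficit of the surface layer: 998.995 − 998.594 = 0.401 kg m⁻³.
Required change = 0.401 / 0.703 = 0.570 g L⁻¹.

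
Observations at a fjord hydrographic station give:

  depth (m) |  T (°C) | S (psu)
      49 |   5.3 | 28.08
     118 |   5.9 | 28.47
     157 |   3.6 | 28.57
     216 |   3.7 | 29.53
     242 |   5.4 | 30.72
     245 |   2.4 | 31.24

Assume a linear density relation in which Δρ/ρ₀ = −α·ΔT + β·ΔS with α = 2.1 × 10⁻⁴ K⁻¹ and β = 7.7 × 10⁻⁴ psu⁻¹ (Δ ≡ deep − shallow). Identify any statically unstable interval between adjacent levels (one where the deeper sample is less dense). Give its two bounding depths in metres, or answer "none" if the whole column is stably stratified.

Evaluate Δρ/ρ₀ = −αΔT + βΔS across each adjacent pair:
  49–118 m: −αΔT+βΔS = −(2.1 × 10⁻⁴)(+0.6)+(7.7 × 10⁻⁴)(+0.39) = 1.7 × 10⁻⁴ → stable
  118–157 m: −αΔT+βΔS = −(2.1 × 10⁻⁴)(-2.3)+(7.7 × 10⁻⁴)(+0.10) = 5.6 × 10⁻⁴ → stable
  157–216 m: −αΔT+βΔS = −(2.1 × 10⁻⁴)(+0.1)+(7.7 × 10⁻⁴)(+0.96) = 7.2 × 10⁻⁴ → stable
  216–242 m: −αΔT+βΔS = −(2.1 × 10⁻⁴)(+1.7)+(7.7 × 10⁻⁴)(+1.19) = 5.6 × 10⁻⁴ → stable
  242–245 m: −αΔT+βΔS = −(2.1 × 10⁻⁴)(-3.0)+(7.7 × 10⁻⁴)(+0.52) = 1.0 × 10⁻³ → stable
Every interval has Δρ > 0: the column is stably stratified throughout.

none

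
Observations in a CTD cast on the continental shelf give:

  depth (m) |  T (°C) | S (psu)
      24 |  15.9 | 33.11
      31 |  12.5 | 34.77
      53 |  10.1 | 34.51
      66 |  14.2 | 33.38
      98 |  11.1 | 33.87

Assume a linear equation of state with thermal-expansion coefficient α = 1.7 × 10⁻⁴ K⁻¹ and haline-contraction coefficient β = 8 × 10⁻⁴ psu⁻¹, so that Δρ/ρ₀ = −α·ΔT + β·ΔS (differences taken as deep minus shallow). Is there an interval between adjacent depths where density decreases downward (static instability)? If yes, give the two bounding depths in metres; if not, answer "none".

Evaluate Δρ/ρ₀ = −αΔT + βΔS across each adjacent pair:
  24–31 m: −αΔT+βΔS = −(1.7 × 10⁻⁴)(-3.4)+(8 × 10⁻⁴)(+1.66) = 1.9 × 10⁻³ → stable
  31–53 m: −αΔT+βΔS = −(1.7 × 10⁻⁴)(-2.4)+(8 × 10⁻⁴)(-0.26) = 2.0 × 10⁻⁴ → stable
  53–66 m: −αΔT+βΔS = −(1.7 × 10⁻⁴)(+4.1)+(8 × 10⁻⁴)(-1.13) = -1.6 × 10⁻³ → UNSTABLE
  66–98 m: −αΔT+βΔS = −(1.7 × 10⁻⁴)(-3.1)+(8 × 10⁻⁴)(+0.49) = 9.2 × 10⁻⁴ → stable
The 53–66 m interval has Δρ < 0: lighter water underlies denser water.

53–66 m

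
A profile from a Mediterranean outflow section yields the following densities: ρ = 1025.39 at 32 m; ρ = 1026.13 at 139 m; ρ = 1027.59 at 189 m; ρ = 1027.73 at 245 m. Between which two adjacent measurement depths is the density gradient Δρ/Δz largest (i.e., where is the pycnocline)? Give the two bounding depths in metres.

Compute the density gradient over each adjacent pair:
  32–139 m: Δρ/Δz = 0.74/107 = 6.9 × 10⁻³ kg m⁻⁴
  139–189 m: Δρ/Δz = 1.46/50 = 0.029 kg m⁻⁴
  189–245 m: Δρ/Δz = 0.14/56 = 2.5 × 10⁻³ kg m⁻⁴
The largest gradient is in the 139–189 m interval — the pycnocline.

139–189 m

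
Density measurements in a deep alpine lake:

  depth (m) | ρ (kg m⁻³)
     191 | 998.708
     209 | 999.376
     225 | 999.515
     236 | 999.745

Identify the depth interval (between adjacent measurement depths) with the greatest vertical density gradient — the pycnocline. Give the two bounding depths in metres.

191–209 m

Compute the density gradient over each adjacent pair:
  191–209 m: Δρ/Δz = 0.668/18 = 0.037 kg m⁻⁴
  209–225 m: Δρ/Δz = 0.139/16 = 8.7 × 10⁻³ kg m⁻⁴
  225–236 m: Δρ/Δz = 0.230/11 = 0.021 kg m⁻⁴
The largest gradient is in the 191–209 m interval — the pycnocline.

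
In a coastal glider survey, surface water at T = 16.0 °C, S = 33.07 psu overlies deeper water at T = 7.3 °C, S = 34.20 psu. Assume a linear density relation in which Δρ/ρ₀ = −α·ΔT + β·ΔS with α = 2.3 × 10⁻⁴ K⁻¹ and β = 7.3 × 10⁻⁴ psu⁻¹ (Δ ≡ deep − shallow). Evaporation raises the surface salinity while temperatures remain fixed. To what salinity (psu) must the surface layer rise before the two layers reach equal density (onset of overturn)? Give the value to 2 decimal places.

36.94 psu

Neutral buoyancy requires −α(T_deep − T_surf) + β(S_deep − S_surf′) = 0.
S_surf′ = S_deep − (α/β)·ΔT = 34.20 − (2.3 × 10⁻⁴/7.3 × 10⁻⁴)·(-8.7) = 36.9411 psu.
Increase required: 36.9411 − 33.07 = 3.8711 psu.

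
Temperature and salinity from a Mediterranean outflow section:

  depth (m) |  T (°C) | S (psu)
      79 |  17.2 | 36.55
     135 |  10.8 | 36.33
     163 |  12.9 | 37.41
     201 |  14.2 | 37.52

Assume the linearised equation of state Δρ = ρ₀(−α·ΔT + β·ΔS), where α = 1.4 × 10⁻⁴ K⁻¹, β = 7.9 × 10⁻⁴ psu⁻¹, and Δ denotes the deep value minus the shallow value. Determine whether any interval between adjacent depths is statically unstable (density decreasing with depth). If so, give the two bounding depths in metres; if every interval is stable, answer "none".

163–201 m

Evaluate Δρ/ρ₀ = −αΔT + βΔS across each adjacent pair:
  79–135 m: −αΔT+βΔS = −(1.4 × 10⁻⁴)(-6.4)+(7.9 × 10⁻⁴)(-0.22) = 7.2 × 10⁻⁴ → stable
  135–163 m: −αΔT+βΔS = −(1.4 × 10⁻⁴)(+2.1)+(7.9 × 10⁻⁴)(+1.08) = 5.6 × 10⁻⁴ → stable
  163–201 m: −αΔT+βΔS = −(1.4 × 10⁻⁴)(+1.3)+(7.9 × 10⁻⁴)(+0.11) = -9.5 × 10⁻⁵ → UNSTABLE
The 163–201 m interval has Δρ < 0: lighter water underlies denser water.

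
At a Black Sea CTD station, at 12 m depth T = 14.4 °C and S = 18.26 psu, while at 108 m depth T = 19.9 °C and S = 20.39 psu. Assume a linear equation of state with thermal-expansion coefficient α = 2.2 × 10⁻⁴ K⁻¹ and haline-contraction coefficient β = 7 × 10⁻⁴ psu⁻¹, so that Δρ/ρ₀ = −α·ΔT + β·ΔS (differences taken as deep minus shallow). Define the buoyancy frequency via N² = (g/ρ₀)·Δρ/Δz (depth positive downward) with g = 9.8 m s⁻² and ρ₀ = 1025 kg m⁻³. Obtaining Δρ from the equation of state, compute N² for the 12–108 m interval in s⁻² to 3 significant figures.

2.87 × 10⁻⁵ s⁻²

ΔT = +5.5 K, ΔS = +2.13 psu (deep − shallow).
Δρ/ρ₀ = −αΔT + βΔS = -1.21 × 10⁻³ + 1.491 × 10⁻³ = 2.81 × 10⁻⁴, so Δρ ≈ 0.2880 kg m⁻³.
N² = (g/ρ₀)·Δρ/Δz = g·(Δρ/ρ₀)/Δz = 9.8 × 2.81 × 10⁻⁴ / 96 = 2.8685 × 10⁻⁵ s⁻² ≈ 2.87 × 10⁻⁵ s⁻².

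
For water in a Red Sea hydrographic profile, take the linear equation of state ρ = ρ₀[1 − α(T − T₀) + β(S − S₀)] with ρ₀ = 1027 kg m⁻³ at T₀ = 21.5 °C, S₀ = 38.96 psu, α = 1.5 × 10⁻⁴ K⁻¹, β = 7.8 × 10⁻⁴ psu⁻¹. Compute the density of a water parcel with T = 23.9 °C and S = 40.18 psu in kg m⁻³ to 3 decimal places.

1027.608 kg m⁻³

T − T₀ = +2.4 K, S − S₀ = +1.22 psu.
Bracket = 1 − α·(+2.4) + β·(+1.22) = 1 + (5.916 × 10⁻⁴) = 1.0005916.
ρ = 1027 × 1.0005916 = 1027.608 kg m⁻³.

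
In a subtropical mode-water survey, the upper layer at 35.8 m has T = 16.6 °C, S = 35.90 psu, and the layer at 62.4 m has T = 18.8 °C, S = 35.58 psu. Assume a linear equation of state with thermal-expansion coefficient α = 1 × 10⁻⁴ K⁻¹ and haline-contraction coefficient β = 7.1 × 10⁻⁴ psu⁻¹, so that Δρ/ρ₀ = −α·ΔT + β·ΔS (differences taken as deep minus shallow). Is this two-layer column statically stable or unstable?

ΔT = 18.8 − 16.6 = +2.2 K and ΔS = 35.58 − 35.90 = -0.32 psu (deep − shallow).
−αΔT = -2.20 × 10⁻⁴; βΔS = -2.272 × 10⁻⁴; sum Δρ/ρ₀ = -4.472 × 10⁻⁴.
Δρ/ρ₀ < 0, so Δρ < 0: deeper water is lighter → statically unstable; the column would overturn.

unstable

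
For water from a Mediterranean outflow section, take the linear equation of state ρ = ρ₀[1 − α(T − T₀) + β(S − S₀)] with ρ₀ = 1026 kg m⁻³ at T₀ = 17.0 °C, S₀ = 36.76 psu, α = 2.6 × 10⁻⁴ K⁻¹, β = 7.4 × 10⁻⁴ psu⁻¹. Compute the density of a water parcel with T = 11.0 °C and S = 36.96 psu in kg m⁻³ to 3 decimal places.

1027.752 kg m⁻³

T − T₀ = -6.0 K, S − S₀ = +0.20 psu.
Bracket = 1 − α·(-6.0) + β·(+0.20) = 1 + (1.708 × 10⁻³) = 1.0017080.
ρ = 1026 × 1.0017080 = 1027.752 kg m⁻³.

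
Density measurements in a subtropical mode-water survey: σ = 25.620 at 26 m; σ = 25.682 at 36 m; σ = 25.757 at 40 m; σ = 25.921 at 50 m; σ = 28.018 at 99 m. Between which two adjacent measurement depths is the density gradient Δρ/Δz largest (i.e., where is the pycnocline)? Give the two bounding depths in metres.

50–99 m

Compute the density gradient over each adjacent pair:
  26–36 m: Δρ/Δz = 0.062/10 = 6.2 × 10⁻³ kg m⁻⁴
  36–40 m: Δρ/Δz = 0.075/4 = 0.019 kg m⁻⁴
  40–50 m: Δρ/Δz = 0.164/10 = 0.016 kg m⁻⁴
  50–99 m: Δρ/Δz = 2.097/49 = 0.043 kg m⁻⁴
The largest gradient is in the 50–99 m interval — the pycnocline.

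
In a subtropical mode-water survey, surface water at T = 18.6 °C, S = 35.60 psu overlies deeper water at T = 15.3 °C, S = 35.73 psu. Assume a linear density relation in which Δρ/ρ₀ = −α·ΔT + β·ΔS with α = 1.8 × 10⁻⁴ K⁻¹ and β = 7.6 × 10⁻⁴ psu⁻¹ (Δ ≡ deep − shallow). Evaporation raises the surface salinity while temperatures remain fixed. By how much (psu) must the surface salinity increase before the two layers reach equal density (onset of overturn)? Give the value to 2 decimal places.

Neutral buoyancy requires −α(T_deep − T_surf) + β(S_deep − S_surf′) = 0.
S_surf′ = S_deep − (α/β)·ΔT = 35.73 − (1.8 × 10⁻⁴/7.6 × 10⁻⁴)·(-3.3) = 36.5116 psu.
Increase required: 36.5116 − 35.60 = 0.9116 psu.

0.91 psu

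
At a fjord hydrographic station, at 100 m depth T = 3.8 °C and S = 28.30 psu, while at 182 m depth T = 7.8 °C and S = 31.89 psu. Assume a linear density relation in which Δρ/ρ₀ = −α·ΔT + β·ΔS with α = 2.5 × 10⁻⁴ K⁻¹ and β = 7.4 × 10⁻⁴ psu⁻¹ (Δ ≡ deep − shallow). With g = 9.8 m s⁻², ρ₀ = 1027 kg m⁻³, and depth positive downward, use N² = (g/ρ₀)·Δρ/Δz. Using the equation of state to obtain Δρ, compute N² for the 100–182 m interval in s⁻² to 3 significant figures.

1.98 × 10⁻⁴ s⁻²

ΔT = +4.0 K, ΔS = +3.59 psu (deep − shallow).
Δρ/ρ₀ = −αΔT + βΔS = -1.00 × 10⁻³ + 2.6566 × 10⁻³ = 1.6566 × 10⁻³, so Δρ ≈ 1.701 kg m⁻³.
N² = (g/ρ₀)·Δρ/Δz = g·(Δρ/ρ₀)/Δz = 9.8 × 1.6566 × 10⁻³ / 82 = 1.9798 × 10⁻⁴ s⁻² ≈ 1.98 × 10⁻⁴ s⁻².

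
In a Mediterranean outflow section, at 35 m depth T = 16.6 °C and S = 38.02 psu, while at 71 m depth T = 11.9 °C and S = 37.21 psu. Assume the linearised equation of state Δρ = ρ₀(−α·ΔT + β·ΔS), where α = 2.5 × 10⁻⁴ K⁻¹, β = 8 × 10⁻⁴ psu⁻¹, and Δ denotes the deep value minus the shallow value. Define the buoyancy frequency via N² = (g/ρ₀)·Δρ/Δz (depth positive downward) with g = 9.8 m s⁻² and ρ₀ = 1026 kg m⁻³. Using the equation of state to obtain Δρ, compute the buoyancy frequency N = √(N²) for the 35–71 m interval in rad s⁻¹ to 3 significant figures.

ΔT = -4.7 K, ΔS = -0.81 psu (deep − shallow).
Δρ/ρ₀ = −αΔT + βΔS = 1.175 × 10⁻³ − 6.48 × 10⁻⁴ = 5.27 × 10⁻⁴, so Δρ ≈ 0.5407 kg m⁻³.
N² = (g/ρ₀)·Δρ/Δz = g·(Δρ/ρ₀)/Δz = 9.8 × 5.27 × 10⁻⁴ / 36 = 1.4346 × 10⁻⁴ s⁻².
N = √(1.4346 × 10⁻⁴) = 0.011977 rad s⁻¹ ≈ 0.0120 rad s⁻¹.

0.0120 rad s⁻¹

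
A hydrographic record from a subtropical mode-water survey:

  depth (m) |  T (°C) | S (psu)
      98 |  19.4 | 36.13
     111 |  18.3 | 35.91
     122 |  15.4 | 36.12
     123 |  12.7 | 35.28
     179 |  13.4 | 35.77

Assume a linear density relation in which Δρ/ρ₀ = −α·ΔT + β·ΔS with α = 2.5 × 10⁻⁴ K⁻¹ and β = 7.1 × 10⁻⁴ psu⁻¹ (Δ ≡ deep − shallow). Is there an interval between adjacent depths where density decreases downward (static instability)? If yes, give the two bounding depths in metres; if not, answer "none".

none

Evaluate Δρ/ρ₀ = −αΔT + βΔS across each adjacent pair:
  98–111 m: −αΔT+βΔS = −(2.5 × 10⁻⁴)(-1.1)+(7.1 × 10⁻⁴)(-0.22) = 1.2 × 10⁻⁴ → stable
  111–122 m: −αΔT+βΔS = −(2.5 × 10⁻⁴)(-2.9)+(7.1 × 10⁻⁴)(+0.21) = 8.7 × 10⁻⁴ → stable
  122–123 m: −αΔT+βΔS = −(2.5 × 10⁻⁴)(-2.7)+(7.1 × 10⁻⁴)(-0.84) = 7.9 × 10⁻⁵ → stable
  123–179 m: −αΔT+βΔS = −(2.5 × 10⁻⁴)(+0.7)+(7.1 × 10⁻⁴)(+0.49) = 1.7 × 10⁻⁴ → stable
Every interval has Δρ > 0: the column is stably stratified throughout.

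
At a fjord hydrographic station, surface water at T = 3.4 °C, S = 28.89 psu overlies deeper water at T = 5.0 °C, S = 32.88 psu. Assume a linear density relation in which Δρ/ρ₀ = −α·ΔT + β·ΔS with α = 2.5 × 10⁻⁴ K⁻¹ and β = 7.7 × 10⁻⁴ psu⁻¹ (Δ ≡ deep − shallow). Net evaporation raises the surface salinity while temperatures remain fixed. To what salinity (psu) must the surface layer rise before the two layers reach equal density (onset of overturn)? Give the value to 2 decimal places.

Neutral buoyancy requires −α(T_deep − T_surf) + β(S_deep − S_surf′) = 0.
S_surf′ = S_deep − (α/β)·ΔT = 32.88 − (2.5 × 10⁻⁴/7.7 × 10⁻⁴)·(+1.6) = 32.3605 psu.
Increase required: 32.3605 − 28.89 = 3.4705 psu.

32.36 psu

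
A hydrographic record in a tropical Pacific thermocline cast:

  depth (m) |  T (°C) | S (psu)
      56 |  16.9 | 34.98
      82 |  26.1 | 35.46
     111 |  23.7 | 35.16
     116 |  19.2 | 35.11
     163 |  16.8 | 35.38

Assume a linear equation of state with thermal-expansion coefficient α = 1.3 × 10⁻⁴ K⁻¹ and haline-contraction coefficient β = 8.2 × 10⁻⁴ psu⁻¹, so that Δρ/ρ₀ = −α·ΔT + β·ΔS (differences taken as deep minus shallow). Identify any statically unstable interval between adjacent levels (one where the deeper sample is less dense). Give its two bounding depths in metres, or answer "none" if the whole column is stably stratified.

56–82 m

Evaluate Δρ/ρ₀ = −αΔT + βΔS across each adjacent pair:
  56–82 m: −αΔT+βΔS = −(1.3 × 10⁻⁴)(+9.2)+(8.2 × 10⁻⁴)(+0.48) = -8.0 × 10⁻⁴ → UNSTABLE
  82–111 m: −αΔT+βΔS = −(1.3 × 10⁻⁴)(-2.4)+(8.2 × 10⁻⁴)(-0.30) = 6.6 × 10⁻⁵ → stable
  111–116 m: −αΔT+βΔS = −(1.3 × 10⁻⁴)(-4.5)+(8.2 × 10⁻⁴)(-0.05) = 5.4 × 10⁻⁴ → stable
  116–163 m: −αΔT+βΔS = −(1.3 × 10⁻⁴)(-2.4)+(8.2 × 10⁻⁴)(+0.27) = 5.3 × 10⁻⁴ → stable
The 56–82 m interval has Δρ < 0: lighter water underlies denser water.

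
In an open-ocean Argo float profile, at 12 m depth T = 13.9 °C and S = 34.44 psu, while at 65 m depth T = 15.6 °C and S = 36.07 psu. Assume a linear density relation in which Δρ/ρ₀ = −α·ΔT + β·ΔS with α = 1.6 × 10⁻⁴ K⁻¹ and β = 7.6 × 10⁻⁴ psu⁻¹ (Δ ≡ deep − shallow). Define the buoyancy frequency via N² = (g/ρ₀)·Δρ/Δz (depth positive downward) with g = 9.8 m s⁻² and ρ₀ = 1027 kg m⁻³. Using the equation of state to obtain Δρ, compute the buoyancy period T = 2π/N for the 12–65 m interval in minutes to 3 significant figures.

7.83 min

ΔT = +1.7 K, ΔS = +1.63 psu (deep − shallow).
Δρ/ρ₀ = −αΔT + βΔS = -2.72 × 10⁻⁴ + 1.2388 × 10⁻³ = 9.668 × 10⁻⁴, so Δρ ≈ 0.9929 kg m⁻³.
N² = (g/ρ₀)·Δρ/Δz = g·(Δρ/ρ₀)/Δz = 9.8 × 9.668 × 10⁻⁴ / 53 = 1.7877 × 10⁻⁴ s⁻².
N = √(1.7877 × 10⁻⁴) = 0.013370 rad s⁻¹ → T = 2π/N = 469.95 s = 7.8325 min ≈ 7.83 min.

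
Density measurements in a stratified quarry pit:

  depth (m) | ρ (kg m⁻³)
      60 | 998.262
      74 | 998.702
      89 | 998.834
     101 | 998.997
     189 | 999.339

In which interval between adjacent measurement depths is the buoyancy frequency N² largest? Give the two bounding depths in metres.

60–74 m

Compute the density gradient over each adjacent pair:
  60–74 m: Δρ/Δz = 0.440/14 = 0.031 kg m⁻⁴
  74–89 m: Δρ/Δz = 0.132/15 = 8.8 × 10⁻³ kg m⁻⁴
  89–101 m: Δρ/Δz = 0.163/12 = 0.014 kg m⁻⁴
  101–189 m: Δρ/Δz = 0.342/88 = 3.9 × 10⁻³ kg m⁻⁴
The largest gradient is in the 60–74 m interval — the pycnocline.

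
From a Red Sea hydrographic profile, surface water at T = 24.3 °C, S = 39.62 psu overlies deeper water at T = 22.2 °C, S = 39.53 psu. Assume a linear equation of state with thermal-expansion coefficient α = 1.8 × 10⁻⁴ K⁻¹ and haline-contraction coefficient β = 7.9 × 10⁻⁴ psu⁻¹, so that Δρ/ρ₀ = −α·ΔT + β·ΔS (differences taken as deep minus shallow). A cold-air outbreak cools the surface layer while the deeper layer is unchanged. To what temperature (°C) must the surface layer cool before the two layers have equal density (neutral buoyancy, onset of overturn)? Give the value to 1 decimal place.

Neutral buoyancy requires Δρ = 0, i.e. −α(T_deep − T_surf′) + β(S_deep − S_surf) = 0.
T_surf′ = T_deep − (β/α)·ΔS = 22.2 − (7.9 × 10⁻⁴/1.8 × 10⁻⁴)·(-0.09) = 22.595 °C.
Cooling required: 24.3 − (22.595) = 1.705 °C.

22.6 °C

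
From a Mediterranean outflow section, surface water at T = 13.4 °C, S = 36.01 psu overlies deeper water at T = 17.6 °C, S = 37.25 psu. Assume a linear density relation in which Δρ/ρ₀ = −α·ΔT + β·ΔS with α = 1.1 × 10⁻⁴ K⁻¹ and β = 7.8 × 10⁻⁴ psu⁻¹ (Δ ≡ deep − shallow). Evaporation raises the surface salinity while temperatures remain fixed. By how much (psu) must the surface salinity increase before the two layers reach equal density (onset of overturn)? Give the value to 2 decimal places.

Neutral buoyancy requires −α(T_deep − T_surf) + β(S_deep − S_surf′) = 0.
S_surf′ = S_deep − (α/β)·ΔT = 37.25 − (1.1 × 10⁻⁴/7.8 × 10⁻⁴)·(+4.2) = 36.6577 psu.
Increase required: 36.6577 − 36.01 = 0.6477 psu.

0.65 psu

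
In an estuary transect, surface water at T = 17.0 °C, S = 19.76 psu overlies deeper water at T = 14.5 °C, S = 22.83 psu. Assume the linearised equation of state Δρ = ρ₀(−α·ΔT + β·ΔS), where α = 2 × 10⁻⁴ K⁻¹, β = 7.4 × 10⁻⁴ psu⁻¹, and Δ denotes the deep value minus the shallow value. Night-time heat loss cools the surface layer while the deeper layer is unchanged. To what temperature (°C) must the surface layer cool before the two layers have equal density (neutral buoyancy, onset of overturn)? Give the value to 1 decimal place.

Neutral buoyancy requires Δρ = 0, i.e. −α(T_deep − T_surf′) + β(S_deep − S_surf) = 0.
T_surf′ = T_deep − (β/α)·ΔS = 14.5 − (7.4 × 10⁻⁴/2 × 10⁻⁴)·(+3.07) = 3.141 °C.
Cooling required: 17.0 − (3.141) = 13.859 °C.

3.1 °C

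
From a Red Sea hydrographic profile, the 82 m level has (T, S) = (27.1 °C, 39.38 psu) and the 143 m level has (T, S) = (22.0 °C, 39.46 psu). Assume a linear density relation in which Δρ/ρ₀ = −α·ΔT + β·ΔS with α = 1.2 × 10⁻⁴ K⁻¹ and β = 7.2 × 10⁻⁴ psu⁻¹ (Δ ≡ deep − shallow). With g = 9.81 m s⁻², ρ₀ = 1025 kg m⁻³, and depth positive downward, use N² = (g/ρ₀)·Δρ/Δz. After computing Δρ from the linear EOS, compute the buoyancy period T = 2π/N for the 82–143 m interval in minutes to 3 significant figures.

10.1 min

ΔT = -5.1 K, ΔS = +0.08 psu (deep − shallow).
Δρ/ρ₀ = −αΔT + βΔS = 6.12 × 10⁻⁴ + 5.76 × 10⁻⁵ = 6.696 × 10⁻⁴, so Δρ ≈ 0.6863 kg m⁻³.
N² = (g/ρ₀)·Δρ/Δz = g·(Δρ/ρ₀)/Δz = 9.81 × 6.696 × 10⁻⁴ / 61 = 1.0768 × 10⁻⁴ s⁻².
N = √(1.0768 × 10⁻⁴) = 0.010377 rad s⁻¹ → T = 2π/N = 605.49 s = 10.091 min ≈ 10.1 min.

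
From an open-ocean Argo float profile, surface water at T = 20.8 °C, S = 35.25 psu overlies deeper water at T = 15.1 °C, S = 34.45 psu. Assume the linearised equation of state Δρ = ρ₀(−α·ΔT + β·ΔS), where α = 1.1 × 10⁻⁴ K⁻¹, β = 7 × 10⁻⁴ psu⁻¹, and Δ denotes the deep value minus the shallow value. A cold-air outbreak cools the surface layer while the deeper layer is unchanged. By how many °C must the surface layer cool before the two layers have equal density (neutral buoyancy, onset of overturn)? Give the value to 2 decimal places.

0.61 °C

Neutral buoyancy requires Δρ = 0, i.e. −α(T_deep − T_surf′) + β(S_deep − S_surf) = 0.
T_surf′ = T_deep − (β/α)·ΔS = 15.1 − (7 × 10⁻⁴/1.1 × 10⁻⁴)·(-0.80) = 20.1909 °C.
Cooling required: 20.8 − (20.1909) = 0.6091 °C.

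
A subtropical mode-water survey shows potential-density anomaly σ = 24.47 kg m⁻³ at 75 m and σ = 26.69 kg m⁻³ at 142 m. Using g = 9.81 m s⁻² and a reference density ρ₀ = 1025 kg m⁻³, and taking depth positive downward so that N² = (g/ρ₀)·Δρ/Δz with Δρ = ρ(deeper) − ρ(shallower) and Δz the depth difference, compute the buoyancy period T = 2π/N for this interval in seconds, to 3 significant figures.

353 s

Δρ = 1026.69 − 1024.47 = 2.22 kg m⁻³ over Δz = 142 − 75 = 67 m.
N² = (9.81/1025) × (2.22/67) = 3.1712 × 10⁻⁴ s⁻².
N = √(3.1712 × 10⁻⁴) = 0.017808 rad s⁻¹, so T = 2π/N = 352.83 s ≈ 353 s.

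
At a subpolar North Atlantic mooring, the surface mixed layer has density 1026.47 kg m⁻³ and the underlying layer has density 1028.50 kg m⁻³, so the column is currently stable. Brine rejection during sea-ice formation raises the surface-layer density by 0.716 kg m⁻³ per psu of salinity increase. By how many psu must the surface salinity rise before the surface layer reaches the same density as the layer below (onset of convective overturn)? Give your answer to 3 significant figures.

Density deficit of the surface layer: 1028.50 − 1026.47 = 2.03 kg m⁻³.
Required change = 2.03 / 0.716 = 2.84 psu.

2.84 psu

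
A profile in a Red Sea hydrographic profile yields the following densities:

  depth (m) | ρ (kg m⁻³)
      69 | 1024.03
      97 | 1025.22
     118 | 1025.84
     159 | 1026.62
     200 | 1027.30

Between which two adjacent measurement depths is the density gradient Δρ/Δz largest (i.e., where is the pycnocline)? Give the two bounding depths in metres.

Compute the density gradient over each adjacent pair:
  69–97 m: Δρ/Δz = 1.19/28 = 0.042 kg m⁻⁴
  97–118 m: Δρ/Δz = 0.62/21 = 0.030 kg m⁻⁴
  118–159 m: Δρ/Δz = 0.78/41 = 0.019 kg m⁻⁴
  159–200 m: Δρ/Δz = 0.68/41 = 0.017 kg m⁻⁴
The largest gradient is in the 69–97 m interval — the pycnocline.

69–97 m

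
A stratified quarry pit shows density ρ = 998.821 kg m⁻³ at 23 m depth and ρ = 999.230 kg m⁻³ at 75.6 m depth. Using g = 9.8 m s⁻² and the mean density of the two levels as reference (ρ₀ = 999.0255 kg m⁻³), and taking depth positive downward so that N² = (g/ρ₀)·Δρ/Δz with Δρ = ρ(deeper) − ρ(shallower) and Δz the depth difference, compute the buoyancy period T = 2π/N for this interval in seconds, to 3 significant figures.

719 s

Δρ = 999.230 − 998.821 = 0.409 kg m⁻³ over Δz = 75.6 − 23 = 52.6 m.
N² = (9.8/999.0255) × (0.409/52.6) = 7.6276 × 10⁻⁵ s⁻².
N = √(7.6276 × 10⁻⁵) = 8.7336 × 10⁻³ rad s⁻¹, so T = 2π/N = 719.43 s ≈ 719 s.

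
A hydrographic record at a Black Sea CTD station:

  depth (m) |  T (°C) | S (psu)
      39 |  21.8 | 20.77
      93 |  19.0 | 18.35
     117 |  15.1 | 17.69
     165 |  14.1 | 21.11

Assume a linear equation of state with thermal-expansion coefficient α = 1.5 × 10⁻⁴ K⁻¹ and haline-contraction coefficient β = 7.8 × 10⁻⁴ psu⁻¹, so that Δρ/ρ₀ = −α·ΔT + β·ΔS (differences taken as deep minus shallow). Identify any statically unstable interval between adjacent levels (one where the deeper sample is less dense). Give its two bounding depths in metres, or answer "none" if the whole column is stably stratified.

39–93 m

Evaluate Δρ/ρ₀ = −αΔT + βΔS across each adjacent pair:
  39–93 m: −αΔT+βΔS = −(1.5 × 10⁻⁴)(-2.8)+(7.8 × 10⁻⁴)(-2.42) = -1.5 × 10⁻³ → UNSTABLE
  93–117 m: −αΔT+βΔS = −(1.5 × 10⁻⁴)(-3.9)+(7.8 × 10⁻⁴)(-0.66) = 7.0 × 10⁻⁵ → stable
  117–165 m: −αΔT+βΔS = −(1.5 × 10⁻⁴)(-1.0)+(7.8 × 10⁻⁴)(+3.42) = 2.8 × 10⁻³ → stable
The 39–93 m interval has Δρ < 0: lighter water underlies denser water.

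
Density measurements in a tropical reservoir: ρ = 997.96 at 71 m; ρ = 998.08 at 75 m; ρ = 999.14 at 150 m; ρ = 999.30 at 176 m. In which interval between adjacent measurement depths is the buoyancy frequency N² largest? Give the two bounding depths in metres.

Compute the density gradient over each adjacent pair:
  71–75 m: Δρ/Δz = 0.12/4 = 0.030 kg m⁻⁴
  75–150 m: Δρ/Δz = 1.06/75 = 0.014 kg m⁻⁴
  150–176 m: Δρ/Δz = 0.16/26 = 6.2 × 10⁻³ kg m⁻⁴
The largest gradient is in the 71–75 m interval — the pycnocline.

71–75 m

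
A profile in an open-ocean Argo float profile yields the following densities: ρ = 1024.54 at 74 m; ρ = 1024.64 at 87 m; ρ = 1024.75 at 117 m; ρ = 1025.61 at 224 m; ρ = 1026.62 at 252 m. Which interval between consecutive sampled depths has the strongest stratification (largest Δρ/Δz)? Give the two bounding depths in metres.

224–252 m

Compute the density gradient over each adjacent pair:
  74–87 m: Δρ/Δz = 0.10/13 = 7.7 × 10⁻³ kg m⁻⁴
  87–117 m: Δρ/Δz = 0.11/30 = 3.7 × 10⁻³ kg m⁻⁴
  117–224 m: Δρ/Δz = 0.86/107 = 8.0 × 10⁻³ kg m⁻⁴
  224–252 m: Δρ/Δz = 1.01/28 = 0.036 kg m⁻⁴
The largest gradient is in the 224–252 m interval — the pycnocline.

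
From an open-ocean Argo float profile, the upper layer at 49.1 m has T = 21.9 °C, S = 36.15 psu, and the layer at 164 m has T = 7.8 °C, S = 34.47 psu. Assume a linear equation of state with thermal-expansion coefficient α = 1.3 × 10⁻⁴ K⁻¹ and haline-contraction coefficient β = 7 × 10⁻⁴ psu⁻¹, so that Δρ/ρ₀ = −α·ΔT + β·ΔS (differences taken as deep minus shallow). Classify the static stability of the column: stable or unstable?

ΔT = 7.8 − 21.9 = -14.1 K and ΔS = 34.47 − 36.15 = -1.68 psu (deep − shallow).
−αΔT = 1.833 × 10⁻³; βΔS = -1.176 × 10⁻³; sum Δρ/ρ₀ = 6.57 × 10⁻⁴.
Δρ/ρ₀ > 0, so Δρ > 0: deeper water is denser → statically stable.

stable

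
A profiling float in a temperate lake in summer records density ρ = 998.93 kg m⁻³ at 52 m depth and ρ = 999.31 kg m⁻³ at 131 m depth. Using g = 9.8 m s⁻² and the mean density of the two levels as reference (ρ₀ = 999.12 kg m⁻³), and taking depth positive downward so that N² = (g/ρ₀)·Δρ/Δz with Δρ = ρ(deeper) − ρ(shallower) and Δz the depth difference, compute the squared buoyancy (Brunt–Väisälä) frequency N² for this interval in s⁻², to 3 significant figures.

4.72 × 10⁻⁵ s⁻²

Δρ = 999.31 − 998.93 = 0.38 kg m⁻³ over Δz = 131 − 52 = 79 m.
N² = (9.8/999.12) × (0.38/79) = 4.7181 × 10⁻⁵ s⁻² ≈ 4.72 × 10⁻⁵ s⁻².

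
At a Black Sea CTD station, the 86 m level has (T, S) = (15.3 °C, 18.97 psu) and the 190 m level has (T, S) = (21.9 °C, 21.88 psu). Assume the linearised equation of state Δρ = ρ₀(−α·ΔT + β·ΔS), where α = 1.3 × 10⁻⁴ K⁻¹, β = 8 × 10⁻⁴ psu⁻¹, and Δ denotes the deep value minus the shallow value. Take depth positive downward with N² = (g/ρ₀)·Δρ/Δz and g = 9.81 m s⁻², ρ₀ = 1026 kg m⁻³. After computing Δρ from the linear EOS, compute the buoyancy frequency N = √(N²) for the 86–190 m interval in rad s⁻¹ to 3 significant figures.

ΔT = +6.6 K, ΔS = +2.91 psu (deep − shallow).
Δρ/ρ₀ = −αΔT + βΔS = -8.58 × 10⁻⁴ + 2.328 × 10⁻³ = 1.47 × 10⁻³, so Δρ ≈ 1.508 kg m⁻³.
N² = (g/ρ₀)·Δρ/Δz = g·(Δρ/ρ₀)/Δz = 9.81 × 1.47 × 10⁻³ / 104 = 1.3866 × 10⁻⁴ s⁻².
N = √(1.3866 × 10⁻⁴) = 0.011775 rad s⁻¹ ≈ 0.0118 rad s⁻¹.

0.0118 rad s⁻¹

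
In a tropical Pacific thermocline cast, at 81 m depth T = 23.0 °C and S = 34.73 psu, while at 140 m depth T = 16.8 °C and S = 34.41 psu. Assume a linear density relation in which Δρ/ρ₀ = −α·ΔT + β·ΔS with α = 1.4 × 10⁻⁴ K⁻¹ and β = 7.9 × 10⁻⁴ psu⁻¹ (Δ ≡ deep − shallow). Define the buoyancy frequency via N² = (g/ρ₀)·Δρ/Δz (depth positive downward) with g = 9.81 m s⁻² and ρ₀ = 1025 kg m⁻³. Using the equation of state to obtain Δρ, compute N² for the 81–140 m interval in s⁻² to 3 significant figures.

ΔT = -6.2 K, ΔS = -0.32 psu (deep − shallow).
Δρ/ρ₀ = −αΔT + βΔS = 8.68 × 10⁻⁴ − 2.528 × 10⁻⁴ = 6.152 × 10⁻⁴, so Δρ ≈ 0.6306 kg m⁻³.
N² = (g/ρ₀)·Δρ/Δz = g·(Δρ/ρ₀)/Δz = 9.81 × 6.152 × 10⁻⁴ / 59 = 1.0229 × 10⁻⁴ s⁻² ≈ 1.02 × 10⁻⁴ s⁻².

1.02 × 10⁻⁴ s⁻²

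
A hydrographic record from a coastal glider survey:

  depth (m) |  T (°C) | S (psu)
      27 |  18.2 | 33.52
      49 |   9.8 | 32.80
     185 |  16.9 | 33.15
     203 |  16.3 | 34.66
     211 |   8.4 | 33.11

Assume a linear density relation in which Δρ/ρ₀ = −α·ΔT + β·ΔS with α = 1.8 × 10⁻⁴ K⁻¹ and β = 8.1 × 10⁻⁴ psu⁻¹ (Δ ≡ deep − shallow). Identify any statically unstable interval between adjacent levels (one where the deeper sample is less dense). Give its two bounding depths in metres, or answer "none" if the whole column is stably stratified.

49–185 m

Evaluate Δρ/ρ₀ = −αΔT + βΔS across each adjacent pair:
  27–49 m: −αΔT+βΔS = −(1.8 × 10⁻⁴)(-8.4)+(8.1 × 10⁻⁴)(-0.72) = 9.3 × 10⁻⁴ → stable
  49–185 m: −αΔT+βΔS = −(1.8 × 10⁻⁴)(+7.1)+(8.1 × 10⁻⁴)(+0.35) = -9.9 × 10⁻⁴ → UNSTABLE
  185–203 m: −αΔT+βΔS = −(1.8 × 10⁻⁴)(-0.6)+(8.1 × 10⁻⁴)(+1.51) = 1.3 × 10⁻³ → stable
  203–211 m: −αΔT+βΔS = −(1.8 × 10⁻⁴)(-7.9)+(8.1 × 10⁻⁴)(-1.55) = 1.7 × 10⁻⁴ → stable
The 49–185 m interval has Δρ < 0: lighter water underlies denser water.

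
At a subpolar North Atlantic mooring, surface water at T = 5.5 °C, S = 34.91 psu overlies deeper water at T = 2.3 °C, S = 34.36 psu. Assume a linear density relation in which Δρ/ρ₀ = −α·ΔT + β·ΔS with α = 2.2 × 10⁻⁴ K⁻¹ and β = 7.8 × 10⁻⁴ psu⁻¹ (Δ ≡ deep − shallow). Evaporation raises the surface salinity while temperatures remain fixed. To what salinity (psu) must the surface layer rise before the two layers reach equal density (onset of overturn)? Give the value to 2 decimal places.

35.26 psu

Neutral buoyancy requires −α(T_deep − T_surf) + β(S_deep − S_surf′) = 0.
S_surf′ = S_deep − (α/β)·ΔT = 34.36 − (2.2 × 10⁻⁴/7.8 × 10⁻⁴)·(-3.2) = 35.2626 psu.
Increase required: 35.2626 − 34.91 = 0.3526 psu.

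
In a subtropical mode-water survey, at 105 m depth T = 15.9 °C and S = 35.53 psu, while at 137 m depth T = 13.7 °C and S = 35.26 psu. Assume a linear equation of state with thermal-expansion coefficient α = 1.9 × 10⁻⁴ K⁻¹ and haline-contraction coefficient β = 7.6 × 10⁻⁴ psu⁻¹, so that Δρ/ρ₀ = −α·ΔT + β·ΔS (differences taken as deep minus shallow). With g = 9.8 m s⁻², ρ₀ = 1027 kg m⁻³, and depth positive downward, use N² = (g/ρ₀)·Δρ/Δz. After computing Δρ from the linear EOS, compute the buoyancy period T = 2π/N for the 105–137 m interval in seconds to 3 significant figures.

778 s

ΔT = -2.2 K, ΔS = -0.27 psu (deep − shallow).
Δρ/ρ₀ = −αΔT + βΔS = 4.18 × 10⁻⁴ − 2.052 × 10⁻⁴ = 2.128 × 10⁻⁴, so Δρ ≈ 0.2185 kg m⁻³.
N² = (g/ρ₀)·Δρ/Δz = g·(Δρ/ρ₀)/Δz = 9.8 × 2.128 × 10⁻⁴ / 32 = 6.5170 × 10⁻⁵ s⁻².
N = √(6.5170 × 10⁻⁵) = 8.0728 × 10⁻³ rad s⁻¹ → T = 2π/N = 778.32 s ≈ 778 s.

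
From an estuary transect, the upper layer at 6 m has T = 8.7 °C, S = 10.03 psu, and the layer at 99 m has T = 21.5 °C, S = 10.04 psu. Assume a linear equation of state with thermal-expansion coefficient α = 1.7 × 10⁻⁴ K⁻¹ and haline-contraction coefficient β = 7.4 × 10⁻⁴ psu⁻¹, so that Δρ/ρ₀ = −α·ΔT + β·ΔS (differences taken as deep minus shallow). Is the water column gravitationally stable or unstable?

unstable

ΔT = 21.5 − 8.7 = +12.8 K and ΔS = 10.04 − 10.03 = +0.01 psu (deep − shallow).
−αΔT = -2.176 × 10⁻³; βΔS = 7.40 × 10⁻⁶; sum Δρ/ρ₀ = -2.1686 × 10⁻³.
Δρ/ρ₀ < 0, so Δρ < 0: deeper water is lighter → statically unstable; the column would overturn.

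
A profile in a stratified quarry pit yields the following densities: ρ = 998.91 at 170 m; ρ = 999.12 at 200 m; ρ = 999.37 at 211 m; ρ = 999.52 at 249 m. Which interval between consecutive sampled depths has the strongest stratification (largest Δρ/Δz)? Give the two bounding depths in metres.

Compute the density gradient over each adjacent pair:
  170–200 m: Δρ/Δz = 0.21/30 = 7.0 × 10⁻³ kg m⁻⁴
  200–211 m: Δρ/Δz = 0.25/11 = 0.023 kg m⁻⁴
  211–249 m: Δρ/Δz = 0.15/38 = 3.9 × 10⁻³ kg m⁻⁴
The largest gradient is in the 200–211 m interval — the pycnocline.

200–211 m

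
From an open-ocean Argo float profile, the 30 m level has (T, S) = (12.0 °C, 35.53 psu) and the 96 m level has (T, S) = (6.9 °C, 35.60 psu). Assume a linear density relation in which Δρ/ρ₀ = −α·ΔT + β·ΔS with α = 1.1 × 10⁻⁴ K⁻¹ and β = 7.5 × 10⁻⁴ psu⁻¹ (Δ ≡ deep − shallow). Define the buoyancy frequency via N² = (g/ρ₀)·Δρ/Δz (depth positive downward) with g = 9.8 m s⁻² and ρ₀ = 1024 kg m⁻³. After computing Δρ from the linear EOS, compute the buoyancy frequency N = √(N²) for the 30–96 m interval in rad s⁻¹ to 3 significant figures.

9.54 × 10⁻³ rad s⁻¹

ΔT = -5.1 K, ΔS = +0.07 psu (deep − shallow).
Δρ/ρ₀ = −αΔT + βΔS = 5.61 × 10⁻⁴ + 5.25 × 10⁻⁵ = 6.135 × 10⁻⁴, so Δρ ≈ 0.6282 kg m⁻³.
N² = (g/ρ₀)·Δρ/Δz = g·(Δρ/ρ₀)/Δz = 9.8 × 6.135 × 10⁻⁴ / 66 = 9.1095 × 10⁻⁵ s⁻².
N = √(9.1095 × 10⁻⁵) = 9.5444 × 10⁻³ rad s⁻¹ ≈ 9.54 × 10⁻³ rad s⁻¹.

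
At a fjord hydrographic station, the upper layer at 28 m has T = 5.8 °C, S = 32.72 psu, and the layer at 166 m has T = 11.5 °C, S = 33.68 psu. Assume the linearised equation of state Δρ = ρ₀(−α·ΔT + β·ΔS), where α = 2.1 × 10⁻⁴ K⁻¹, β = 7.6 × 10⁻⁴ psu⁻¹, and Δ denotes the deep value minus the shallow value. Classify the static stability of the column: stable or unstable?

unstable

ΔT = 11.5 − 5.8 = +5.7 K and ΔS = 33.68 − 32.72 = +0.96 psu (deep − shallow).
−αΔT = -1.197 × 10⁻³; βΔS = 7.296 × 10⁻⁴; sum Δρ/ρ₀ = -4.674 × 10⁻⁴.
Δρ/ρ₀ < 0, so Δρ < 0: deeper water is lighter → statically unstable; the column would overturn.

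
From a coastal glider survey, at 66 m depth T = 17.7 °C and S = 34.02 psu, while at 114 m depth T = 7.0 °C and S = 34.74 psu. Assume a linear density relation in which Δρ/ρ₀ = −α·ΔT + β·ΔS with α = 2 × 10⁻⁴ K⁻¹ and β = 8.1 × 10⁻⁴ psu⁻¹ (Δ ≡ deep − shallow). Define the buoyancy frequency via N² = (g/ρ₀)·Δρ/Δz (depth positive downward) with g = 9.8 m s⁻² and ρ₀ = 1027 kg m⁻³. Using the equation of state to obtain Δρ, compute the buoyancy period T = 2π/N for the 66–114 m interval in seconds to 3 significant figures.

ΔT = -10.7 K, ΔS = +0.72 psu (deep − shallow).
Δρ/ρ₀ = −αΔT + βΔS = 2.14 × 10⁻³ + 5.832 × 10⁻⁴ = 2.7232 × 10⁻³, so Δρ ≈ 2.797 kg m⁻³.
N² = (g/ρ₀)·Δρ/Δz = g·(Δρ/ρ₀)/Δz = 9.8 × 2.7232 × 10⁻³ / 48 = 5.5599 × 10⁻⁴ s⁻².
N = √(5.5599 × 10⁻⁴) = 0.023579 rad s⁻¹ → T = 2π/N = 266.47 s ≈ 266 s.

266 s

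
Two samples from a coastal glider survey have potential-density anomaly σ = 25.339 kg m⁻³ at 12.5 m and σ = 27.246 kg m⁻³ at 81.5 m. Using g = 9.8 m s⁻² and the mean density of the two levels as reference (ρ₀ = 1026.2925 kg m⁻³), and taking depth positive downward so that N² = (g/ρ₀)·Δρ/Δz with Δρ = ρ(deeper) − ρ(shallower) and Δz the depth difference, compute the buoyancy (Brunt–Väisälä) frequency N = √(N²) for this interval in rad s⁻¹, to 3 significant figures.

Δρ = 1027.246 − 1025.339 = 1.907 kg m⁻³ over Δz = 81.5 − 12.5 = 69 m.
N² = (9.8/1026.2925) × (1.907/69) = 2.6391 × 10⁻⁴ s⁻².
N = √(2.6391 × 10⁻⁴) = 0.016245 rad s⁻¹ ≈ 0.0162 rad s⁻¹.
Since Δρ > 0 the layer is stably stratified.

0.0162 rad s⁻¹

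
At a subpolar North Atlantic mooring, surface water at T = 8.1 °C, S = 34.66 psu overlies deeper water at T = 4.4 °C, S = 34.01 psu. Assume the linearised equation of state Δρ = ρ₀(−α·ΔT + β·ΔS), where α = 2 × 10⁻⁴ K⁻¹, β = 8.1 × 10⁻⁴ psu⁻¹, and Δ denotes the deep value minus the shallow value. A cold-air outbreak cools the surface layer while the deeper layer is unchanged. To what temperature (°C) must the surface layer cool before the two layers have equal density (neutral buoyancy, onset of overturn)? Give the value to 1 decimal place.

Neutral buoyancy requires Δρ = 0, i.e. −α(T_deep − T_surf′) + β(S_deep − S_surf) = 0.
T_surf′ = T_deep − (β/α)·ΔS = 4.4 − (8.1 × 10⁻⁴/2 × 10⁻⁴)·(-0.65) = 7.033 °C.
Cooling required: 8.1 − (7.033) = 1.067 °C.

7.0 °C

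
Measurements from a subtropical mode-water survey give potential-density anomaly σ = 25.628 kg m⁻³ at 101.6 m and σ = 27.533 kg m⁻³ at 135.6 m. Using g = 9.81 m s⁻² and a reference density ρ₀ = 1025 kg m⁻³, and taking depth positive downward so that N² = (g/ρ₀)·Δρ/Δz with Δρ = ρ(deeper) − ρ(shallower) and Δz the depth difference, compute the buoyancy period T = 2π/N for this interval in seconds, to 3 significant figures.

Δρ = 1027.533 − 1025.628 = 1.905 kg m⁻³ over Δz = 135.6 − 101.6 = 34 m.
N² = (9.81/1025) × (1.905/34) = 5.3624 × 10⁻⁴ s⁻².
N = √(5.3624 × 10⁻⁴) = 0.023157 rad s⁻¹, so T = 2π/N = 271.33 s ≈ 271 s.

271 s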